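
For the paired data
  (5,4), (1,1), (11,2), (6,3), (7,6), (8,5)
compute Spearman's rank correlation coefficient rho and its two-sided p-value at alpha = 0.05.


Step 1: Rank x and y separately (midranks; no ties here).
rank(x): 5->2, 1->1, 11->6, 6->3, 7->4, 8->5
rank(y): 4->4, 1->1, 2->2, 3->3, 6->6, 5->5
Step 2: d_i = R_x(i) - R_y(i); compute d_i^2.
  (2-4)^2=4, (1-1)^2=0, (6-2)^2=16, (3-3)^2=0, (4-6)^2=4, (5-5)^2=0
sum(d^2) = 24.
Step 3: rho = 1 - 6*24 / (6*(6^2 - 1)) = 1 - 144/210 = 0.314286.
Step 4: Under H0, t = rho * sqrt((n-2)/(1-rho^2)) = 0.6621 ~ t(4).
Step 5: Two-sided p-value from the t-distribution with 4 df = 0.544093.
Step 6: alpha = 0.05. fail to reject H0.

rho = 0.3143, p = 0.544093, fail to reject H0 at alpha = 0.05.


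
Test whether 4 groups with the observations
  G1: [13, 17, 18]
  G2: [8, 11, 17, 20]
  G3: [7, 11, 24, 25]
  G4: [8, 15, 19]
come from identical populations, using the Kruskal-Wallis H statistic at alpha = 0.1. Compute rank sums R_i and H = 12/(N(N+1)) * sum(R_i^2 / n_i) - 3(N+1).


Step 1: Combine all N = 14 observations and assign midranks.
sorted (value, group, rank): (7,G3,1), (8,G2,2.5), (8,G4,2.5), (11,G2,4.5), (11,G3,4.5), (13,G1,6), (15,G4,7), (17,G1,8.5), (17,G2,8.5), (18,G1,10), (19,G4,11), (20,G2,12), (24,G3,13), (25,G3,14)
Step 2: Sum ranks within each group.
R_1 = 24.5 (n_1 = 3)
R_2 = 27.5 (n_2 = 4)
R_3 = 32.5 (n_3 = 4)
R_4 = 20.5 (n_4 = 3)
Step 3: H = 12/(N(N+1)) * sum(R_i^2/n_i) - 3(N+1)
     = 12/(14*15) * (24.5^2/3 + 27.5^2/4 + 32.5^2/4 + 20.5^2/3) - 3*15
     = 0.057143 * 793.292 - 45
     = 0.330952.
Step 4: Ties present; correction factor C = 1 - 18/(14^3 - 14) = 0.993407. Corrected H = 0.330952 / 0.993407 = 0.333149.
Step 5: Under H0, H ~ chi^2(3); p-value = 0.953678.
Step 6: alpha = 0.1. fail to reject H0.

H = 0.3331, df = 3, p = 0.953678, fail to reject H0.


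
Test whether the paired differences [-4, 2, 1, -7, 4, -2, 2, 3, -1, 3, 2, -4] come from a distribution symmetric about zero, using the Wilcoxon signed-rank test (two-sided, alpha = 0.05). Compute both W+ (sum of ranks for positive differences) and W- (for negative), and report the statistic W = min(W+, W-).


Step 1: Drop any zero differences (none here) and take |d_i|.
|d| = [4, 2, 1, 7, 4, 2, 2, 3, 1, 3, 2, 4]
Step 2: Midrank |d_i| (ties get averaged ranks).
ranks: |4|->10, |2|->4.5, |1|->1.5, |7|->12, |4|->10, |2|->4.5, |2|->4.5, |3|->7.5, |1|->1.5, |3|->7.5, |2|->4.5, |4|->10
Step 3: Attach original signs; sum ranks with positive sign and with negative sign.
W+ = 4.5 + 1.5 + 10 + 4.5 + 7.5 + 7.5 + 4.5 = 40
W- = 10 + 12 + 4.5 + 1.5 + 10 = 38
(Check: W+ + W- = 78 should equal n(n+1)/2 = 78.)
Step 4: Test statistic W = min(W+, W-) = 38.
Step 5: Ties in |d|, so use the tie-corrected normal approximation.
        E[W] = n(n+1)/4 = 12*13/4 = 39.
        Tie groups: |d|=1 (t=2), |d|=2 (t=4), |d|=3 (t=2), |d|=4 (t=3); sum(t^3 - t) = 96.
        Var[W] = n(n+1)(2n+1)/24 - sum(t^3-t)/48 = 3900/24 - 96/48 = 160.5.
        z = (W - E[W]) / sqrt(Var[W]) = (38 - 39) / 12.6689 = -0.0789.
        Two-sided p = 2*Phi(z) = 0.937085.
Step 6: alpha = 0.05. fail to reject H0.

W+ = 40, W- = 38, W = min = 38, p = 0.937085, fail to reject H0.


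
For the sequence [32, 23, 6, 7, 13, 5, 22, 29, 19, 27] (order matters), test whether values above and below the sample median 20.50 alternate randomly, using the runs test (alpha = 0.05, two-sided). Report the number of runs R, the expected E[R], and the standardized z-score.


Step 1: Compute median = 20.50; label A = above, B = below.
Labels in order: AABBBBAABA  (n_A = 5, n_B = 5)
Step 2: Count runs R = 5.
Step 3: Under H0 (random ordering), E[R] = 2*n_A*n_B/(n_A+n_B) + 1 = 2*5*5/10 + 1 = 6.0000.
        Var[R] = 2*n_A*n_B*(2*n_A*n_B - n_A - n_B) / ((n_A+n_B)^2 * (n_A+n_B-1)) = 2000/900 = 2.2222.
        SD[R] = 1.4907.
Step 4: Continuity-corrected z = (R + 0.5 - E[R]) / SD[R] = (5 + 0.5 - 6.0000) / 1.4907 = -0.3354.
Step 5: Two-sided p-value via normal approximation = 2*(1 - Phi(|z|)) = 0.737316.
Step 6: alpha = 0.05. fail to reject H0.

R = 5, z = -0.3354, p = 0.737316, fail to reject H0.


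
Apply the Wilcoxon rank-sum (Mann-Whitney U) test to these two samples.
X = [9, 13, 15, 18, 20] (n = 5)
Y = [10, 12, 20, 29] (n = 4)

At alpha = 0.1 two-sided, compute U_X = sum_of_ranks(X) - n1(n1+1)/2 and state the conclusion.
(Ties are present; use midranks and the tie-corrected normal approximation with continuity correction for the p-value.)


Step 1: Combine and sort all 9 observations; assign midranks.
sorted (value, group): (9,X), (10,Y), (12,Y), (13,X), (15,X), (18,X), (20,X), (20,Y), (29,Y)
ranks: 9->1, 10->2, 12->3, 13->4, 15->5, 18->6, 20->7.5, 20->7.5, 29->9
Step 2: Rank sum for X: R1 = 1 + 4 + 5 + 6 + 7.5 = 23.5.
Step 3: U_X = R1 - n1(n1+1)/2 = 23.5 - 5*6/2 = 23.5 - 15 = 8.5.
       U_Y = n1*n2 - U_X = 20 - 8.5 = 11.5.
Step 4: Ties are present, so use the tie-corrected normal approximation (with continuity correction) for the p-value.
Step 5: p-value = 0.805701; compare to alpha = 0.1. fail to reject H0.

U_X = 8.5, p = 0.805701, fail to reject H0 at alpha = 0.1.


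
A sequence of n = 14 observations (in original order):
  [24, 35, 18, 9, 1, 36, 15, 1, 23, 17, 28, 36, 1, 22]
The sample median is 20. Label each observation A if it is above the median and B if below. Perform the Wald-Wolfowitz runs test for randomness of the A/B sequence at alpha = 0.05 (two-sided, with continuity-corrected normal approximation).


Step 1: Compute median = 20; label A = above, B = below.
Labels in order: AABBBABBABAABA  (n_A = 7, n_B = 7)
Step 2: Count runs R = 9.
Step 3: Under H0 (random ordering), E[R] = 2*n_A*n_B/(n_A+n_B) + 1 = 2*7*7/14 + 1 = 8.0000.
        Var[R] = 2*n_A*n_B*(2*n_A*n_B - n_A - n_B) / ((n_A+n_B)^2 * (n_A+n_B-1)) = 8232/2548 = 3.2308.
        SD[R] = 1.7974.
Step 4: Continuity-corrected z = (R - 0.5 - E[R]) / SD[R] = (9 - 0.5 - 8.0000) / 1.7974 = 0.2782.
Step 5: Two-sided p-value via normal approximation = 2*(1 - Phi(|z|)) = 0.780879.
Step 6: alpha = 0.05. fail to reject H0.

R = 9, z = 0.2782, p = 0.780879, fail to reject H0.


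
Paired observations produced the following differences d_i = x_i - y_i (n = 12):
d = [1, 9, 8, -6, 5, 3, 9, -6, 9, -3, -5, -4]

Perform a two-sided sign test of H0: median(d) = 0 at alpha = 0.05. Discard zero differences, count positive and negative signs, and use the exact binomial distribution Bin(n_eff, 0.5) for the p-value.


Step 1: Discard zero differences. Original n = 12; n_eff = number of nonzero differences = 12.
Nonzero differences (with sign): +1, +9, +8, -6, +5, +3, +9, -6, +9, -3, -5, -4
Step 2: Count signs: positive = 7, negative = 5.
Step 3: Under H0: P(positive) = 0.5, so the number of positives S ~ Bin(12, 0.5).
Step 4: Two-sided exact p-value = sum of Bin(12,0.5) probabilities at or below the observed probability = 0.774414.
Step 5: alpha = 0.05. fail to reject H0.

n_eff = 12, pos = 7, neg = 5, p = 0.774414, fail to reject H0.


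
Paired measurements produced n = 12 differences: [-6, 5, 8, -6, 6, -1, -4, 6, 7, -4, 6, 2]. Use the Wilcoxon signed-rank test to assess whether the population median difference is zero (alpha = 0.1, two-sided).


Step 1: Drop any zero differences (none here) and take |d_i|.
|d| = [6, 5, 8, 6, 6, 1, 4, 6, 7, 4, 6, 2]
Step 2: Midrank |d_i| (ties get averaged ranks).
ranks: |6|->8, |5|->5, |8|->12, |6|->8, |6|->8, |1|->1, |4|->3.5, |6|->8, |7|->11, |4|->3.5, |6|->8, |2|->2
Step 3: Attach original signs; sum ranks with positive sign and with negative sign.
W+ = 5 + 12 + 8 + 8 + 11 + 8 + 2 = 54
W- = 8 + 8 + 1 + 3.5 + 3.5 = 24
(Check: W+ + W- = 78 should equal n(n+1)/2 = 78.)
Step 4: Test statistic W = min(W+, W-) = 24.
Step 5: Ties in |d|, so use the tie-corrected normal approximation.
        E[W] = n(n+1)/4 = 12*13/4 = 39.
        Tie groups: |d|=4 (t=2), |d|=6 (t=5); sum(t^3 - t) = 126.
        Var[W] = n(n+1)(2n+1)/24 - sum(t^3-t)/48 = 3900/24 - 126/48 = 159.875.
        z = (W - E[W]) / sqrt(Var[W]) = (24 - 39) / 12.6442 = -1.1863.
        Two-sided p = 2*Phi(z) = 0.235497.
Step 6: alpha = 0.1. fail to reject H0.

W+ = 54, W- = 24, W = min = 24, p = 0.235497, fail to reject H0.


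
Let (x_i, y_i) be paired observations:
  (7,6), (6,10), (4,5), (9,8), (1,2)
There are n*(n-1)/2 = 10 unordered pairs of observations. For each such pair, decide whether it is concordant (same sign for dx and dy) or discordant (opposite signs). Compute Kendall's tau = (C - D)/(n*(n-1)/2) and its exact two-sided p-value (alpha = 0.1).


Step 1: Enumerate the 10 unordered pairs (i,j) with i<j and classify each by sign(x_j-x_i) * sign(y_j-y_i).
  (1,2):dx=-1,dy=+4->D; (1,3):dx=-3,dy=-1->C; (1,4):dx=+2,dy=+2->C; (1,5):dx=-6,dy=-4->C
  (2,3):dx=-2,dy=-5->C; (2,4):dx=+3,dy=-2->D; (2,5):dx=-5,dy=-8->C; (3,4):dx=+5,dy=+3->C
  (3,5):dx=-3,dy=-3->C; (4,5):dx=-8,dy=-6->C
Step 2: C = 8, D = 2, total pairs = 10.
Step 3: tau = (C - D)/(n(n-1)/2) = (8 - 2)/10 = 0.600000.
Step 4: Exact two-sided p-value (enumerate n! = 120 permutations of y under H0): p = 0.233333.
Step 5: alpha = 0.1. fail to reject H0.

tau_b = 0.6000 (C=8, D=2), p = 0.233333, fail to reject H0.


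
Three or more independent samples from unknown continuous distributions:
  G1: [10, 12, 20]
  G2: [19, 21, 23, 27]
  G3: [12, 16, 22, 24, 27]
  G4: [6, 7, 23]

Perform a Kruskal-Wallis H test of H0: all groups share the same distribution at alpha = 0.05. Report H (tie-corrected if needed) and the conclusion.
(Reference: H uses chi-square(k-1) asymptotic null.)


Step 1: Combine all N = 15 observations and assign midranks.
sorted (value, group, rank): (6,G4,1), (7,G4,2), (10,G1,3), (12,G1,4.5), (12,G3,4.5), (16,G3,6), (19,G2,7), (20,G1,8), (21,G2,9), (22,G3,10), (23,G2,11.5), (23,G4,11.5), (24,G3,13), (27,G2,14.5), (27,G3,14.5)
Step 2: Sum ranks within each group.
R_1 = 15.5 (n_1 = 3)
R_2 = 42 (n_2 = 4)
R_3 = 48 (n_3 = 5)
R_4 = 14.5 (n_4 = 3)
Step 3: H = 12/(N(N+1)) * sum(R_i^2/n_i) - 3(N+1)
     = 12/(15*16) * (15.5^2/3 + 42^2/4 + 48^2/5 + 14.5^2/3) - 3*16
     = 0.050000 * 1051.97 - 48
     = 4.598333.
Step 4: Ties present; correction factor C = 1 - 18/(15^3 - 15) = 0.994643. Corrected H = 4.598333 / 0.994643 = 4.623100.
Step 5: Under H0, H ~ chi^2(3); p-value = 0.201569.
Step 6: alpha = 0.05. fail to reject H0.

H = 4.6231, df = 3, p = 0.201569, fail to reject H0.


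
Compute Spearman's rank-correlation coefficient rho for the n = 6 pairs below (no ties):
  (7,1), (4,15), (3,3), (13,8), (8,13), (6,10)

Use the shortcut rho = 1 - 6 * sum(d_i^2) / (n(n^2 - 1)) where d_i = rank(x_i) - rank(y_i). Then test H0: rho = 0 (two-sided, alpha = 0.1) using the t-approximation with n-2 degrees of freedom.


Step 1: Rank x and y separately (midranks; no ties here).
rank(x): 7->4, 4->2, 3->1, 13->6, 8->5, 6->3
rank(y): 1->1, 15->6, 3->2, 8->3, 13->5, 10->4
Step 2: d_i = R_x(i) - R_y(i); compute d_i^2.
  (4-1)^2=9, (2-6)^2=16, (1-2)^2=1, (6-3)^2=9, (5-5)^2=0, (3-4)^2=1
sum(d^2) = 36.
Step 3: rho = 1 - 6*36 / (6*(6^2 - 1)) = 1 - 216/210 = -0.028571.
Step 4: Under H0, t = rho * sqrt((n-2)/(1-rho^2)) = -0.0572 ~ t(4).
Step 5: Two-sided p-value from the t-distribution with 4 df = 0.957155.
Step 6: alpha = 0.1. fail to reject H0.

rho = -0.0286, p = 0.957155, fail to reject H0 at alpha = 0.1.


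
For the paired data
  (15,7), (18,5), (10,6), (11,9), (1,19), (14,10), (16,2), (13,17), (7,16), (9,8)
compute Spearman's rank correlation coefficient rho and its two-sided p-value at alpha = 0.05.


Step 1: Rank x and y separately (midranks; no ties here).
rank(x): 15->8, 18->10, 10->4, 11->5, 1->1, 14->7, 16->9, 13->6, 7->2, 9->3
rank(y): 7->4, 5->2, 6->3, 9->6, 19->10, 10->7, 2->1, 17->9, 16->8, 8->5
Step 2: d_i = R_x(i) - R_y(i); compute d_i^2.
  (8-4)^2=16, (10-2)^2=64, (4-3)^2=1, (5-6)^2=1, (1-10)^2=81, (7-7)^2=0, (9-1)^2=64, (6-9)^2=9, (2-8)^2=36, (3-5)^2=4
sum(d^2) = 276.
Step 3: rho = 1 - 6*276 / (10*(10^2 - 1)) = 1 - 1656/990 = -0.672727.
Step 4: Under H0, t = rho * sqrt((n-2)/(1-rho^2)) = -2.5717 ~ t(8).
Step 5: Two-sided p-value from the t-distribution with 8 df = 0.033041.
Step 6: alpha = 0.05. reject H0.

rho = -0.6727, p = 0.033041, reject H0 at alpha = 0.05.


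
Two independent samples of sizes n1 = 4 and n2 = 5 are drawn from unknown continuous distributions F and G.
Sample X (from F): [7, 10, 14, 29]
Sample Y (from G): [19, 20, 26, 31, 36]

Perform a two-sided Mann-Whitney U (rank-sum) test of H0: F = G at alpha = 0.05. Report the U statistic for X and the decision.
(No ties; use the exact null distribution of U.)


Step 1: Combine and sort all 9 observations; assign midranks.
sorted (value, group): (7,X), (10,X), (14,X), (19,Y), (20,Y), (26,Y), (29,X), (31,Y), (36,Y)
ranks: 7->1, 10->2, 14->3, 19->4, 20->5, 26->6, 29->7, 31->8, 36->9
Step 2: Rank sum for X: R1 = 1 + 2 + 3 + 7 = 13.
Step 3: U_X = R1 - n1(n1+1)/2 = 13 - 4*5/2 = 13 - 10 = 3.
       U_Y = n1*n2 - U_X = 20 - 3 = 17.
Step 4: No ties, so the exact null distribution of U (based on enumerating the C(9,4) = 126 equally likely rank assignments) gives the two-sided p-value.
Step 5: p-value = 0.111111; compare to alpha = 0.05. fail to reject H0.

U_X = 3, p = 0.111111, fail to reject H0 at alpha = 0.05.


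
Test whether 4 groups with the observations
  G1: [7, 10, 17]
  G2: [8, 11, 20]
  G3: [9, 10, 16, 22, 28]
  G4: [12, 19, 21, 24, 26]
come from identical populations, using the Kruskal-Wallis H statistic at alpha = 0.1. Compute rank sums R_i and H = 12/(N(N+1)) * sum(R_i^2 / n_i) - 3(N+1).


Step 1: Combine all N = 16 observations and assign midranks.
sorted (value, group, rank): (7,G1,1), (8,G2,2), (9,G3,3), (10,G1,4.5), (10,G3,4.5), (11,G2,6), (12,G4,7), (16,G3,8), (17,G1,9), (19,G4,10), (20,G2,11), (21,G4,12), (22,G3,13), (24,G4,14), (26,G4,15), (28,G3,16)
Step 2: Sum ranks within each group.
R_1 = 14.5 (n_1 = 3)
R_2 = 19 (n_2 = 3)
R_3 = 44.5 (n_3 = 5)
R_4 = 58 (n_4 = 5)
Step 3: H = 12/(N(N+1)) * sum(R_i^2/n_i) - 3(N+1)
     = 12/(16*17) * (14.5^2/3 + 19^2/3 + 44.5^2/5 + 58^2/5) - 3*17
     = 0.044118 * 1259.27 - 51
     = 4.555882.
Step 4: Ties present; correction factor C = 1 - 6/(16^3 - 16) = 0.998529. Corrected H = 4.555882 / 0.998529 = 4.562592.
Step 5: Under H0, H ~ chi^2(3); p-value = 0.206775.
Step 6: alpha = 0.1. fail to reject H0.

H = 4.5626, df = 3, p = 0.206775, fail to reject H0.


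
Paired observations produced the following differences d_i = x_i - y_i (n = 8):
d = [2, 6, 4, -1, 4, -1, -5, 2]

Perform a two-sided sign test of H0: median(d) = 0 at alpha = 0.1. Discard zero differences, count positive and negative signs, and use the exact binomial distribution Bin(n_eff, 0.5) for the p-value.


Step 1: Discard zero differences. Original n = 8; n_eff = number of nonzero differences = 8.
Nonzero differences (with sign): +2, +6, +4, -1, +4, -1, -5, +2
Step 2: Count signs: positive = 5, negative = 3.
Step 3: Under H0: P(positive) = 0.5, so the number of positives S ~ Bin(8, 0.5).
Step 4: Two-sided exact p-value = sum of Bin(8,0.5) probabilities at or below the observed probability = 0.726562.
Step 5: alpha = 0.1. fail to reject H0.

n_eff = 8, pos = 5, neg = 3, p = 0.726562, fail to reject H0.


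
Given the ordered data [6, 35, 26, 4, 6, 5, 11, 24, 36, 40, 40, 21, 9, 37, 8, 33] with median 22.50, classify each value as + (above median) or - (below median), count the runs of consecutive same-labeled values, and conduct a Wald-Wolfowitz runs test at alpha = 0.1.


Step 1: Compute median = 22.50; label A = above, B = below.
Labels in order: BAABBBBAAAABBABA  (n_A = 8, n_B = 8)
Step 2: Count runs R = 8.
Step 3: Under H0 (random ordering), E[R] = 2*n_A*n_B/(n_A+n_B) + 1 = 2*8*8/16 + 1 = 9.0000.
        Var[R] = 2*n_A*n_B*(2*n_A*n_B - n_A - n_B) / ((n_A+n_B)^2 * (n_A+n_B-1)) = 14336/3840 = 3.7333.
        SD[R] = 1.9322.
Step 4: Continuity-corrected z = (R + 0.5 - E[R]) / SD[R] = (8 + 0.5 - 9.0000) / 1.9322 = -0.2588.
Step 5: Two-sided p-value via normal approximation = 2*(1 - Phi(|z|)) = 0.795809.
Step 6: alpha = 0.1. fail to reject H0.

R = 8, z = -0.2588, p = 0.795809, fail to reject H0.


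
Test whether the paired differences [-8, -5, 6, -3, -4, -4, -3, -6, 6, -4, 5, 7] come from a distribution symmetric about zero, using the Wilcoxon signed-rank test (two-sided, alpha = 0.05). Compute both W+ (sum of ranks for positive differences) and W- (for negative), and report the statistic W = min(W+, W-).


Step 1: Drop any zero differences (none here) and take |d_i|.
|d| = [8, 5, 6, 3, 4, 4, 3, 6, 6, 4, 5, 7]
Step 2: Midrank |d_i| (ties get averaged ranks).
ranks: |8|->12, |5|->6.5, |6|->9, |3|->1.5, |4|->4, |4|->4, |3|->1.5, |6|->9, |6|->9, |4|->4, |5|->6.5, |7|->11
Step 3: Attach original signs; sum ranks with positive sign and with negative sign.
W+ = 9 + 9 + 6.5 + 11 = 35.5
W- = 12 + 6.5 + 1.5 + 4 + 4 + 1.5 + 9 + 4 = 42.5
(Check: W+ + W- = 78 should equal n(n+1)/2 = 78.)
Step 4: Test statistic W = min(W+, W-) = 35.5.
Step 5: Ties in |d|, so use the tie-corrected normal approximation.
        E[W] = n(n+1)/4 = 12*13/4 = 39.
        Tie groups: |d|=3 (t=2), |d|=4 (t=3), |d|=5 (t=2), |d|=6 (t=3); sum(t^3 - t) = 60.
        Var[W] = n(n+1)(2n+1)/24 - sum(t^3-t)/48 = 3900/24 - 60/48 = 161.25.
        z = (W - E[W]) / sqrt(Var[W]) = (35.5 - 39) / 12.6984 = -0.2756.
        Two-sided p = 2*Phi(z) = 0.782836.
Step 6: alpha = 0.05. fail to reject H0.

W+ = 35.5, W- = 42.5, W = min = 35.5, p = 0.782836, fail to reject H0.


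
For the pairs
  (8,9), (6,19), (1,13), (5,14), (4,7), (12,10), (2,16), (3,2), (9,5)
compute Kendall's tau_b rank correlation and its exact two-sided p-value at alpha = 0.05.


Step 1: Enumerate the 36 unordered pairs (i,j) with i<j and classify each by sign(x_j-x_i) * sign(y_j-y_i).
  (1,2):dx=-2,dy=+10->D; (1,3):dx=-7,dy=+4->D; (1,4):dx=-3,dy=+5->D; (1,5):dx=-4,dy=-2->C
  (1,6):dx=+4,dy=+1->C; (1,7):dx=-6,dy=+7->D; (1,8):dx=-5,dy=-7->C; (1,9):dx=+1,dy=-4->D
  (2,3):dx=-5,dy=-6->C; (2,4):dx=-1,dy=-5->C; (2,5):dx=-2,dy=-12->C; (2,6):dx=+6,dy=-9->D
  (2,7):dx=-4,dy=-3->C; (2,8):dx=-3,dy=-17->C; (2,9):dx=+3,dy=-14->D; (3,4):dx=+4,dy=+1->C
  (3,5):dx=+3,dy=-6->D; (3,6):dx=+11,dy=-3->D; (3,7):dx=+1,dy=+3->C; (3,8):dx=+2,dy=-11->D
  (3,9):dx=+8,dy=-8->D; (4,5):dx=-1,dy=-7->C; (4,6):dx=+7,dy=-4->D; (4,7):dx=-3,dy=+2->D
  (4,8):dx=-2,dy=-12->C; (4,9):dx=+4,dy=-9->D; (5,6):dx=+8,dy=+3->C; (5,7):dx=-2,dy=+9->D
  (5,8):dx=-1,dy=-5->C; (5,9):dx=+5,dy=-2->D; (6,7):dx=-10,dy=+6->D; (6,8):dx=-9,dy=-8->C
  (6,9):dx=-3,dy=-5->C; (7,8):dx=+1,dy=-14->D; (7,9):dx=+7,dy=-11->D; (8,9):dx=+6,dy=+3->C
Step 2: C = 17, D = 19, total pairs = 36.
Step 3: tau = (C - D)/(n(n-1)/2) = (17 - 19)/36 = -0.055556.
Step 4: Exact two-sided p-value (enumerate n! = 362880 permutations of y under H0): p = 0.919455.
Step 5: alpha = 0.05. fail to reject H0.

tau_b = -0.0556 (C=17, D=19), p = 0.919455, fail to reject H0.


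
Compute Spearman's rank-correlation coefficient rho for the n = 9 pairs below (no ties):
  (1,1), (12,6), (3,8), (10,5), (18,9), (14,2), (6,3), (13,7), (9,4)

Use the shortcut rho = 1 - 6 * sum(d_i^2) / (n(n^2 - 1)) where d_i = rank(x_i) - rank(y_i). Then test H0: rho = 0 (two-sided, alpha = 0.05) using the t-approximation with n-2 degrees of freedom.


Step 1: Rank x and y separately (midranks; no ties here).
rank(x): 1->1, 12->6, 3->2, 10->5, 18->9, 14->8, 6->3, 13->7, 9->4
rank(y): 1->1, 6->6, 8->8, 5->5, 9->9, 2->2, 3->3, 7->7, 4->4
Step 2: d_i = R_x(i) - R_y(i); compute d_i^2.
  (1-1)^2=0, (6-6)^2=0, (2-8)^2=36, (5-5)^2=0, (9-9)^2=0, (8-2)^2=36, (3-3)^2=0, (7-7)^2=0, (4-4)^2=0
sum(d^2) = 72.
Step 3: rho = 1 - 6*72 / (9*(9^2 - 1)) = 1 - 432/720 = 0.400000.
Step 4: Under H0, t = rho * sqrt((n-2)/(1-rho^2)) = 1.1547 ~ t(7).
Step 5: Two-sided p-value from the t-distribution with 7 df = 0.286105.
Step 6: alpha = 0.05. fail to reject H0.

rho = 0.4000, p = 0.286105, fail to reject H0 at alpha = 0.05.


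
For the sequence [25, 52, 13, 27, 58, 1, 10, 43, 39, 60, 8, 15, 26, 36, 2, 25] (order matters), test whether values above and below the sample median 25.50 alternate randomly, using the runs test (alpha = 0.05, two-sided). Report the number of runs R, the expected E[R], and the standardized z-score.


Step 1: Compute median = 25.50; label A = above, B = below.
Labels in order: BABAABBAAABBAABB  (n_A = 8, n_B = 8)
Step 2: Count runs R = 9.
Step 3: Under H0 (random ordering), E[R] = 2*n_A*n_B/(n_A+n_B) + 1 = 2*8*8/16 + 1 = 9.0000.
        Var[R] = 2*n_A*n_B*(2*n_A*n_B - n_A - n_B) / ((n_A+n_B)^2 * (n_A+n_B-1)) = 14336/3840 = 3.7333.
        SD[R] = 1.9322.
Step 4: R = E[R], so z = 0 with no continuity correction.
Step 5: Two-sided p-value via normal approximation = 2*(1 - Phi(|z|)) = 1.000000.
Step 6: alpha = 0.05. fail to reject H0.

R = 9, z = 0.0000, p = 1.000000, fail to reject H0.


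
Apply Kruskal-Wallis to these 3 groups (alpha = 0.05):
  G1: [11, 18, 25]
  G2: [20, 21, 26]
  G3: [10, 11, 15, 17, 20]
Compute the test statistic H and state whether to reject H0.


Step 1: Combine all N = 11 observations and assign midranks.
sorted (value, group, rank): (10,G3,1), (11,G1,2.5), (11,G3,2.5), (15,G3,4), (17,G3,5), (18,G1,6), (20,G2,7.5), (20,G3,7.5), (21,G2,9), (25,G1,10), (26,G2,11)
Step 2: Sum ranks within each group.
R_1 = 18.5 (n_1 = 3)
R_2 = 27.5 (n_2 = 3)
R_3 = 20 (n_3 = 5)
Step 3: H = 12/(N(N+1)) * sum(R_i^2/n_i) - 3(N+1)
     = 12/(11*12) * (18.5^2/3 + 27.5^2/3 + 20^2/5) - 3*12
     = 0.090909 * 446.167 - 36
     = 4.560606.
Step 4: Ties present; correction factor C = 1 - 12/(11^3 - 11) = 0.990909. Corrected H = 4.560606 / 0.990909 = 4.602446.
Step 5: Under H0, H ~ chi^2(2); p-value = 0.100136.
Step 6: alpha = 0.05. fail to reject H0.

H = 4.6024, df = 2, p = 0.100136, fail to reject H0.


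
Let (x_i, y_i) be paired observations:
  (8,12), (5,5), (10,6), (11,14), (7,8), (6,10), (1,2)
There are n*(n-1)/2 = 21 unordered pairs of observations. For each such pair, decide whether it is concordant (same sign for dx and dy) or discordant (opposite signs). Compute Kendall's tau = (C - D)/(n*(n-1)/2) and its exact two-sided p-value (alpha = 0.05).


Step 1: Enumerate the 21 unordered pairs (i,j) with i<j and classify each by sign(x_j-x_i) * sign(y_j-y_i).
  (1,2):dx=-3,dy=-7->C; (1,3):dx=+2,dy=-6->D; (1,4):dx=+3,dy=+2->C; (1,5):dx=-1,dy=-4->C
  (1,6):dx=-2,dy=-2->C; (1,7):dx=-7,dy=-10->C; (2,3):dx=+5,dy=+1->C; (2,4):dx=+6,dy=+9->C
  (2,5):dx=+2,dy=+3->C; (2,6):dx=+1,dy=+5->C; (2,7):dx=-4,dy=-3->C; (3,4):dx=+1,dy=+8->C
  (3,5):dx=-3,dy=+2->D; (3,6):dx=-4,dy=+4->D; (3,7):dx=-9,dy=-4->C; (4,5):dx=-4,dy=-6->C
  (4,6):dx=-5,dy=-4->C; (4,7):dx=-10,dy=-12->C; (5,6):dx=-1,dy=+2->D; (5,7):dx=-6,dy=-6->C
  (6,7):dx=-5,dy=-8->C
Step 2: C = 17, D = 4, total pairs = 21.
Step 3: tau = (C - D)/(n(n-1)/2) = (17 - 4)/21 = 0.619048.
Step 4: Exact two-sided p-value (enumerate n! = 5040 permutations of y under H0): p = 0.069048.
Step 5: alpha = 0.05. fail to reject H0.

tau_b = 0.6190 (C=17, D=4), p = 0.069048, fail to reject H0.


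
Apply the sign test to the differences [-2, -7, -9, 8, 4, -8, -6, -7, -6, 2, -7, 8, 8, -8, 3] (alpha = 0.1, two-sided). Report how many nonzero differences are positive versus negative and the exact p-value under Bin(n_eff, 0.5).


Step 1: Discard zero differences. Original n = 15; n_eff = number of nonzero differences = 15.
Nonzero differences (with sign): -2, -7, -9, +8, +4, -8, -6, -7, -6, +2, -7, +8, +8, -8, +3
Step 2: Count signs: positive = 6, negative = 9.
Step 3: Under H0: P(positive) = 0.5, so the number of positives S ~ Bin(15, 0.5).
Step 4: Two-sided exact p-value = sum of Bin(15,0.5) probabilities at or below the observed probability = 0.607239.
Step 5: alpha = 0.1. fail to reject H0.

n_eff = 15, pos = 6, neg = 9, p = 0.607239, fail to reject H0.


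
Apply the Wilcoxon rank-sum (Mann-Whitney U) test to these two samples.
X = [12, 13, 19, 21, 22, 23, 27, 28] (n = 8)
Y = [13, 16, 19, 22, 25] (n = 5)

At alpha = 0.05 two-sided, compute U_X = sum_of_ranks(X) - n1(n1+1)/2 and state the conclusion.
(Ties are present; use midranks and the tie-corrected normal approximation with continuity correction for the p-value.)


Step 1: Combine and sort all 13 observations; assign midranks.
sorted (value, group): (12,X), (13,X), (13,Y), (16,Y), (19,X), (19,Y), (21,X), (22,X), (22,Y), (23,X), (25,Y), (27,X), (28,X)
ranks: 12->1, 13->2.5, 13->2.5, 16->4, 19->5.5, 19->5.5, 21->7, 22->8.5, 22->8.5, 23->10, 25->11, 27->12, 28->13
Step 2: Rank sum for X: R1 = 1 + 2.5 + 5.5 + 7 + 8.5 + 10 + 12 + 13 = 59.5.
Step 3: U_X = R1 - n1(n1+1)/2 = 59.5 - 8*9/2 = 59.5 - 36 = 23.5.
       U_Y = n1*n2 - U_X = 40 - 23.5 = 16.5.
Step 4: Ties are present, so use the tie-corrected normal approximation (with continuity correction) for the p-value.
Step 5: p-value = 0.659230; compare to alpha = 0.05. fail to reject H0.

U_X = 23.5, p = 0.659230, fail to reject H0 at alpha = 0.05.


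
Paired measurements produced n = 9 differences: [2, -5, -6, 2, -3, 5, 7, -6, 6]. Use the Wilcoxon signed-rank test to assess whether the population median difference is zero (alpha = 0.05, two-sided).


Step 1: Drop any zero differences (none here) and take |d_i|.
|d| = [2, 5, 6, 2, 3, 5, 7, 6, 6]
Step 2: Midrank |d_i| (ties get averaged ranks).
ranks: |2|->1.5, |5|->4.5, |6|->7, |2|->1.5, |3|->3, |5|->4.5, |7|->9, |6|->7, |6|->7
Step 3: Attach original signs; sum ranks with positive sign and with negative sign.
W+ = 1.5 + 1.5 + 4.5 + 9 + 7 = 23.5
W- = 4.5 + 7 + 3 + 7 = 21.5
(Check: W+ + W- = 45 should equal n(n+1)/2 = 45.)
Step 4: Test statistic W = min(W+, W-) = 21.5.
Step 5: Ties in |d|, so use the tie-corrected normal approximation.
        E[W] = n(n+1)/4 = 9*10/4 = 22.5.
        Tie groups: |d|=2 (t=2), |d|=5 (t=2), |d|=6 (t=3); sum(t^3 - t) = 36.
        Var[W] = n(n+1)(2n+1)/24 - sum(t^3-t)/48 = 1710/24 - 36/48 = 70.5.
        z = (W - E[W]) / sqrt(Var[W]) = (21.5 - 22.5) / 8.3964 = -0.1191.
        Two-sided p = 2*Phi(z) = 0.905198.
Step 6: alpha = 0.05. fail to reject H0.

W+ = 23.5, W- = 21.5, W = min = 21.5, p = 0.905198, fail to reject H0.


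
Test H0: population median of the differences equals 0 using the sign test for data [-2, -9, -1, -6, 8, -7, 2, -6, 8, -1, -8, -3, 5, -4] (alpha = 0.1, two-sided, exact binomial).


Step 1: Discard zero differences. Original n = 14; n_eff = number of nonzero differences = 14.
Nonzero differences (with sign): -2, -9, -1, -6, +8, -7, +2, -6, +8, -1, -8, -3, +5, -4
Step 2: Count signs: positive = 4, negative = 10.
Step 3: Under H0: P(positive) = 0.5, so the number of positives S ~ Bin(14, 0.5).
Step 4: Two-sided exact p-value = sum of Bin(14,0.5) probabilities at or below the observed probability = 0.179565.
Step 5: alpha = 0.1. fail to reject H0.

n_eff = 14, pos = 4, neg = 10, p = 0.179565, fail to reject H0.


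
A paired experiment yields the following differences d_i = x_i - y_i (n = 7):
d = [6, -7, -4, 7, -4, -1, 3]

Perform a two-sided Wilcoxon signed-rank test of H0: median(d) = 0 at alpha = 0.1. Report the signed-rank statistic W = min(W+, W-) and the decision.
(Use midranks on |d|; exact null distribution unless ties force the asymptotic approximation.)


Step 1: Drop any zero differences (none here) and take |d_i|.
|d| = [6, 7, 4, 7, 4, 1, 3]
Step 2: Midrank |d_i| (ties get averaged ranks).
ranks: |6|->5, |7|->6.5, |4|->3.5, |7|->6.5, |4|->3.5, |1|->1, |3|->2
Step 3: Attach original signs; sum ranks with positive sign and with negative sign.
W+ = 5 + 6.5 + 2 = 13.5
W- = 6.5 + 3.5 + 3.5 + 1 = 14.5
(Check: W+ + W- = 28 should equal n(n+1)/2 = 28.)
Step 4: Test statistic W = min(W+, W-) = 13.5.
Step 5: Ties in |d|, so use the tie-corrected normal approximation.
        E[W] = n(n+1)/4 = 7*8/4 = 14.
        Tie groups: |d|=4 (t=2), |d|=7 (t=2); sum(t^3 - t) = 12.
        Var[W] = n(n+1)(2n+1)/24 - sum(t^3-t)/48 = 840/24 - 12/48 = 34.75.
        z = (W - E[W]) / sqrt(Var[W]) = (13.5 - 14) / 5.8949 = -0.0848.
        Two-sided p = 2*Phi(z) = 0.932405.
Step 6: alpha = 0.1. fail to reject H0.

W+ = 13.5, W- = 14.5, W = min = 13.5, p = 0.932405, fail to reject H0.


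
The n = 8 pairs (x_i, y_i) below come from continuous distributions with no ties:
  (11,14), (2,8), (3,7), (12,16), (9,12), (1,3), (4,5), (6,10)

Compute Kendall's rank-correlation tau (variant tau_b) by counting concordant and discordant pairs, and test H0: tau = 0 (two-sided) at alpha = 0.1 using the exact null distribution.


Step 1: Enumerate the 28 unordered pairs (i,j) with i<j and classify each by sign(x_j-x_i) * sign(y_j-y_i).
  (1,2):dx=-9,dy=-6->C; (1,3):dx=-8,dy=-7->C; (1,4):dx=+1,dy=+2->C; (1,5):dx=-2,dy=-2->C
  (1,6):dx=-10,dy=-11->C; (1,7):dx=-7,dy=-9->C; (1,8):dx=-5,dy=-4->C; (2,3):dx=+1,dy=-1->D
  (2,4):dx=+10,dy=+8->C; (2,5):dx=+7,dy=+4->C; (2,6):dx=-1,dy=-5->C; (2,7):dx=+2,dy=-3->D
  (2,8):dx=+4,dy=+2->C; (3,4):dx=+9,dy=+9->C; (3,5):dx=+6,dy=+5->C; (3,6):dx=-2,dy=-4->C
  (3,7):dx=+1,dy=-2->D; (3,8):dx=+3,dy=+3->C; (4,5):dx=-3,dy=-4->C; (4,6):dx=-11,dy=-13->C
  (4,7):dx=-8,dy=-11->C; (4,8):dx=-6,dy=-6->C; (5,6):dx=-8,dy=-9->C; (5,7):dx=-5,dy=-7->C
  (5,8):dx=-3,dy=-2->C; (6,7):dx=+3,dy=+2->C; (6,8):dx=+5,dy=+7->C; (7,8):dx=+2,dy=+5->C
Step 2: C = 25, D = 3, total pairs = 28.
Step 3: tau = (C - D)/(n(n-1)/2) = (25 - 3)/28 = 0.785714.
Step 4: Exact two-sided p-value (enumerate n! = 40320 permutations of y under H0): p = 0.005506.
Step 5: alpha = 0.1. reject H0.

tau_b = 0.7857 (C=25, D=3), p = 0.005506, reject H0.


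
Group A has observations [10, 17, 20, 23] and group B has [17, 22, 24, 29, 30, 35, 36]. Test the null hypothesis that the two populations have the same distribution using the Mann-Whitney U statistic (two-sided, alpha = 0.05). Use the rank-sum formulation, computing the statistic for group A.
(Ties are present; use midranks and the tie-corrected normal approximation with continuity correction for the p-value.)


Step 1: Combine and sort all 11 observations; assign midranks.
sorted (value, group): (10,X), (17,X), (17,Y), (20,X), (22,Y), (23,X), (24,Y), (29,Y), (30,Y), (35,Y), (36,Y)
ranks: 10->1, 17->2.5, 17->2.5, 20->4, 22->5, 23->6, 24->7, 29->8, 30->9, 35->10, 36->11
Step 2: Rank sum for X: R1 = 1 + 2.5 + 4 + 6 = 13.5.
Step 3: U_X = R1 - n1(n1+1)/2 = 13.5 - 4*5/2 = 13.5 - 10 = 3.5.
       U_Y = n1*n2 - U_X = 28 - 3.5 = 24.5.
Step 4: Ties are present, so use the tie-corrected normal approximation (with continuity correction) for the p-value.
Step 5: p-value = 0.058207; compare to alpha = 0.05. fail to reject H0.

U_X = 3.5, p = 0.058207, fail to reject H0 at alpha = 0.05.


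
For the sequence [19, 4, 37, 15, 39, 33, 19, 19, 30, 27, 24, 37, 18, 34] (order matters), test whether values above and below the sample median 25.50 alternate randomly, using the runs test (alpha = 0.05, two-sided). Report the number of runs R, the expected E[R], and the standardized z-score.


Step 1: Compute median = 25.50; label A = above, B = below.
Labels in order: BBABAABBAABABA  (n_A = 7, n_B = 7)
Step 2: Count runs R = 10.
Step 3: Under H0 (random ordering), E[R] = 2*n_A*n_B/(n_A+n_B) + 1 = 2*7*7/14 + 1 = 8.0000.
        Var[R] = 2*n_A*n_B*(2*n_A*n_B - n_A - n_B) / ((n_A+n_B)^2 * (n_A+n_B-1)) = 8232/2548 = 3.2308.
        SD[R] = 1.7974.
Step 4: Continuity-corrected z = (R - 0.5 - E[R]) / SD[R] = (10 - 0.5 - 8.0000) / 1.7974 = 0.8345.
Step 5: Two-sided p-value via normal approximation = 2*(1 - Phi(|z|)) = 0.403986.
Step 6: alpha = 0.05. fail to reject H0.

R = 10, z = 0.8345, p = 0.403986, fail to reject H0.


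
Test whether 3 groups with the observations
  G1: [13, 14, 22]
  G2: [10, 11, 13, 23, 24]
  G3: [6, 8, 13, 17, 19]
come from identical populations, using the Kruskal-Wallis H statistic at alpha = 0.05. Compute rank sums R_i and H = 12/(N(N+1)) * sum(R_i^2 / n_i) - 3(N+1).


Step 1: Combine all N = 13 observations and assign midranks.
sorted (value, group, rank): (6,G3,1), (8,G3,2), (10,G2,3), (11,G2,4), (13,G1,6), (13,G2,6), (13,G3,6), (14,G1,8), (17,G3,9), (19,G3,10), (22,G1,11), (23,G2,12), (24,G2,13)
Step 2: Sum ranks within each group.
R_1 = 25 (n_1 = 3)
R_2 = 38 (n_2 = 5)
R_3 = 28 (n_3 = 5)
Step 3: H = 12/(N(N+1)) * sum(R_i^2/n_i) - 3(N+1)
     = 12/(13*14) * (25^2/3 + 38^2/5 + 28^2/5) - 3*14
     = 0.065934 * 653.933 - 42
     = 1.116484.
Step 4: Ties present; correction factor C = 1 - 24/(13^3 - 13) = 0.989011. Corrected H = 1.116484 / 0.989011 = 1.128889.
Step 5: Under H0, H ~ chi^2(2); p-value = 0.568676.
Step 6: alpha = 0.05. fail to reject H0.

H = 1.1289, df = 2, p = 0.568676, fail to reject H0.


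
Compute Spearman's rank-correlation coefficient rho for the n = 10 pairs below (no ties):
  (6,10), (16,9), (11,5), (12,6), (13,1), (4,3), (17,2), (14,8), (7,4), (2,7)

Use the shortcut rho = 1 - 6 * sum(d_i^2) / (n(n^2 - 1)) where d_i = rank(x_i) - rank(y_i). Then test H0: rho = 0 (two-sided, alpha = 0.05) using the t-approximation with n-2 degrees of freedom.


Step 1: Rank x and y separately (midranks; no ties here).
rank(x): 6->3, 16->9, 11->5, 12->6, 13->7, 4->2, 17->10, 14->8, 7->4, 2->1
rank(y): 10->10, 9->9, 5->5, 6->6, 1->1, 3->3, 2->2, 8->8, 4->4, 7->7
Step 2: d_i = R_x(i) - R_y(i); compute d_i^2.
  (3-10)^2=49, (9-9)^2=0, (5-5)^2=0, (6-6)^2=0, (7-1)^2=36, (2-3)^2=1, (10-2)^2=64, (8-8)^2=0, (4-4)^2=0, (1-7)^2=36
sum(d^2) = 186.
Step 3: rho = 1 - 6*186 / (10*(10^2 - 1)) = 1 - 1116/990 = -0.127273.
Step 4: Under H0, t = rho * sqrt((n-2)/(1-rho^2)) = -0.3629 ~ t(8).
Step 5: Two-sided p-value from the t-distribution with 8 df = 0.726057.
Step 6: alpha = 0.05. fail to reject H0.

rho = -0.1273, p = 0.726057, fail to reject H0 at alpha = 0.05.


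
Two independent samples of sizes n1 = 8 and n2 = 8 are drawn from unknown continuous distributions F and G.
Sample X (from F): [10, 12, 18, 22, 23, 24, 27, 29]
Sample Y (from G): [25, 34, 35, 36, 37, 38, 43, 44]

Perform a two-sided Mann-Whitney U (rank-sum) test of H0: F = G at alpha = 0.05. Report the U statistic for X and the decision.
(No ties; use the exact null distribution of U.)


Step 1: Combine and sort all 16 observations; assign midranks.
sorted (value, group): (10,X), (12,X), (18,X), (22,X), (23,X), (24,X), (25,Y), (27,X), (29,X), (34,Y), (35,Y), (36,Y), (37,Y), (38,Y), (43,Y), (44,Y)
ranks: 10->1, 12->2, 18->3, 22->4, 23->5, 24->6, 25->7, 27->8, 29->9, 34->10, 35->11, 36->12, 37->13, 38->14, 43->15, 44->16
Step 2: Rank sum for X: R1 = 1 + 2 + 3 + 4 + 5 + 6 + 8 + 9 = 38.
Step 3: U_X = R1 - n1(n1+1)/2 = 38 - 8*9/2 = 38 - 36 = 2.
       U_Y = n1*n2 - U_X = 64 - 2 = 62.
Step 4: No ties, so the exact null distribution of U (based on enumerating the C(16,8) = 12870 equally likely rank assignments) gives the two-sided p-value.
Step 5: p-value = 0.000622; compare to alpha = 0.05. reject H0.

U_X = 2, p = 0.000622, reject H0 at alpha = 0.05.


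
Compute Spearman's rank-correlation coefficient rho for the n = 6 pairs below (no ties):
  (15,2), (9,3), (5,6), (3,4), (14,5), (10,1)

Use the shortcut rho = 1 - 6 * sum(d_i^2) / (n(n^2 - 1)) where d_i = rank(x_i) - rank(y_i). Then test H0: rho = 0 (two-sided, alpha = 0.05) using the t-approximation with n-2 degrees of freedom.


Step 1: Rank x and y separately (midranks; no ties here).
rank(x): 15->6, 9->3, 5->2, 3->1, 14->5, 10->4
rank(y): 2->2, 3->3, 6->6, 4->4, 5->5, 1->1
Step 2: d_i = R_x(i) - R_y(i); compute d_i^2.
  (6-2)^2=16, (3-3)^2=0, (2-6)^2=16, (1-4)^2=9, (5-5)^2=0, (4-1)^2=9
sum(d^2) = 50.
Step 3: rho = 1 - 6*50 / (6*(6^2 - 1)) = 1 - 300/210 = -0.428571.
Step 4: Under H0, t = rho * sqrt((n-2)/(1-rho^2)) = -0.9487 ~ t(4).
Step 5: Two-sided p-value from the t-distribution with 4 df = 0.396501.
Step 6: alpha = 0.05. fail to reject H0.

rho = -0.4286, p = 0.396501, fail to reject H0 at alpha = 0.05.


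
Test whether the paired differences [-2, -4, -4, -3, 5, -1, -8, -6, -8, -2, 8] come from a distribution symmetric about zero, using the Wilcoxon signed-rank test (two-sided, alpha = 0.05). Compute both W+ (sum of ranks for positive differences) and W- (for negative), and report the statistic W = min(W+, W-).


Step 1: Drop any zero differences (none here) and take |d_i|.
|d| = [2, 4, 4, 3, 5, 1, 8, 6, 8, 2, 8]
Step 2: Midrank |d_i| (ties get averaged ranks).
ranks: |2|->2.5, |4|->5.5, |4|->5.5, |3|->4, |5|->7, |1|->1, |8|->10, |6|->8, |8|->10, |2|->2.5, |8|->10
Step 3: Attach original signs; sum ranks with positive sign and with negative sign.
W+ = 7 + 10 = 17
W- = 2.5 + 5.5 + 5.5 + 4 + 1 + 10 + 8 + 10 + 2.5 = 49
(Check: W+ + W- = 66 should equal n(n+1)/2 = 66.)
Step 4: Test statistic W = min(W+, W-) = 17.
Step 5: Ties in |d|, so use the tie-corrected normal approximation.
        E[W] = n(n+1)/4 = 11*12/4 = 33.
        Tie groups: |d|=2 (t=2), |d|=4 (t=2), |d|=8 (t=3); sum(t^3 - t) = 36.
        Var[W] = n(n+1)(2n+1)/24 - sum(t^3-t)/48 = 3036/24 - 36/48 = 125.75.
        z = (W - E[W]) / sqrt(Var[W]) = (17 - 33) / 11.2138 = -1.4268.
        Two-sided p = 2*Phi(z) = 0.153635.
Step 6: alpha = 0.05. fail to reject H0.

W+ = 17, W- = 49, W = min = 17, p = 0.153635, fail to reject H0.


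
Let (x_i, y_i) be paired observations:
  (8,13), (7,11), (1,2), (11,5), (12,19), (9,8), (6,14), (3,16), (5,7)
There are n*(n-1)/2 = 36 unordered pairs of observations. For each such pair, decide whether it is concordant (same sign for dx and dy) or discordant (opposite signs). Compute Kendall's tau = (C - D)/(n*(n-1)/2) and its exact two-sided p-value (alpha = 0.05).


Step 1: Enumerate the 36 unordered pairs (i,j) with i<j and classify each by sign(x_j-x_i) * sign(y_j-y_i).
  (1,2):dx=-1,dy=-2->C; (1,3):dx=-7,dy=-11->C; (1,4):dx=+3,dy=-8->D; (1,5):dx=+4,dy=+6->C
  (1,6):dx=+1,dy=-5->D; (1,7):dx=-2,dy=+1->D; (1,8):dx=-5,dy=+3->D; (1,9):dx=-3,dy=-6->C
  (2,3):dx=-6,dy=-9->C; (2,4):dx=+4,dy=-6->D; (2,5):dx=+5,dy=+8->C; (2,6):dx=+2,dy=-3->D
  (2,7):dx=-1,dy=+3->D; (2,8):dx=-4,dy=+5->D; (2,9):dx=-2,dy=-4->C; (3,4):dx=+10,dy=+3->C
  (3,5):dx=+11,dy=+17->C; (3,6):dx=+8,dy=+6->C; (3,7):dx=+5,dy=+12->C; (3,8):dx=+2,dy=+14->C
  (3,9):dx=+4,dy=+5->C; (4,5):dx=+1,dy=+14->C; (4,6):dx=-2,dy=+3->D; (4,7):dx=-5,dy=+9->D
  (4,8):dx=-8,dy=+11->D; (4,9):dx=-6,dy=+2->D; (5,6):dx=-3,dy=-11->C; (5,7):dx=-6,dy=-5->C
  (5,8):dx=-9,dy=-3->C; (5,9):dx=-7,dy=-12->C; (6,7):dx=-3,dy=+6->D; (6,8):dx=-6,dy=+8->D
  (6,9):dx=-4,dy=-1->C; (7,8):dx=-3,dy=+2->D; (7,9):dx=-1,dy=-7->C; (8,9):dx=+2,dy=-9->D
Step 2: C = 20, D = 16, total pairs = 36.
Step 3: tau = (C - D)/(n(n-1)/2) = (20 - 16)/36 = 0.111111.
Step 4: Exact two-sided p-value (enumerate n! = 362880 permutations of y under H0): p = 0.761414.
Step 5: alpha = 0.05. fail to reject H0.

tau_b = 0.1111 (C=20, D=16), p = 0.761414, fail to reject H0.


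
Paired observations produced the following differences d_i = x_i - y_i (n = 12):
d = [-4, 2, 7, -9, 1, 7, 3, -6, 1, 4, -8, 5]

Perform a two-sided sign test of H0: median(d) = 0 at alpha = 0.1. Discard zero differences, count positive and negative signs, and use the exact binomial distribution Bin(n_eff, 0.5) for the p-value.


Step 1: Discard zero differences. Original n = 12; n_eff = number of nonzero differences = 12.
Nonzero differences (with sign): -4, +2, +7, -9, +1, +7, +3, -6, +1, +4, -8, +5
Step 2: Count signs: positive = 8, negative = 4.
Step 3: Under H0: P(positive) = 0.5, so the number of positives S ~ Bin(12, 0.5).
Step 4: Two-sided exact p-value = sum of Bin(12,0.5) probabilities at or below the observed probability = 0.387695.
Step 5: alpha = 0.1. fail to reject H0.

n_eff = 12, pos = 8, neg = 4, p = 0.387695, fail to reject H0.


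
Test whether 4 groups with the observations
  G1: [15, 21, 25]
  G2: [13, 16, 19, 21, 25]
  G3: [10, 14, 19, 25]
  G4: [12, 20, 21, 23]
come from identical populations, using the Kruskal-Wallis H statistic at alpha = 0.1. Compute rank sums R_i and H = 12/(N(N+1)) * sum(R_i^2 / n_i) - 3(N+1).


Step 1: Combine all N = 16 observations and assign midranks.
sorted (value, group, rank): (10,G3,1), (12,G4,2), (13,G2,3), (14,G3,4), (15,G1,5), (16,G2,6), (19,G2,7.5), (19,G3,7.5), (20,G4,9), (21,G1,11), (21,G2,11), (21,G4,11), (23,G4,13), (25,G1,15), (25,G2,15), (25,G3,15)
Step 2: Sum ranks within each group.
R_1 = 31 (n_1 = 3)
R_2 = 42.5 (n_2 = 5)
R_3 = 27.5 (n_3 = 4)
R_4 = 35 (n_4 = 4)
Step 3: H = 12/(N(N+1)) * sum(R_i^2/n_i) - 3(N+1)
     = 12/(16*17) * (31^2/3 + 42.5^2/5 + 27.5^2/4 + 35^2/4) - 3*17
     = 0.044118 * 1176.9 - 51
     = 0.921875.
Step 4: Ties present; correction factor C = 1 - 54/(16^3 - 16) = 0.986765. Corrected H = 0.921875 / 0.986765 = 0.934240.
Step 5: Under H0, H ~ chi^2(3); p-value = 0.817158.
Step 6: alpha = 0.1. fail to reject H0.

H = 0.9342, df = 3, p = 0.817158, fail to reject H0.


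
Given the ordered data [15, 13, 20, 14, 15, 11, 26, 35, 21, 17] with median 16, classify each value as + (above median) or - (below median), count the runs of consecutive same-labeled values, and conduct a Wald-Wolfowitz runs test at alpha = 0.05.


Step 1: Compute median = 16; label A = above, B = below.
Labels in order: BBABBBAAAA  (n_A = 5, n_B = 5)
Step 2: Count runs R = 4.
Step 3: Under H0 (random ordering), E[R] = 2*n_A*n_B/(n_A+n_B) + 1 = 2*5*5/10 + 1 = 6.0000.
        Var[R] = 2*n_A*n_B*(2*n_A*n_B - n_A - n_B) / ((n_A+n_B)^2 * (n_A+n_B-1)) = 2000/900 = 2.2222.
        SD[R] = 1.4907.
Step 4: Continuity-corrected z = (R + 0.5 - E[R]) / SD[R] = (4 + 0.5 - 6.0000) / 1.4907 = -1.0062.
Step 5: Two-sided p-value via normal approximation = 2*(1 - Phi(|z|)) = 0.314305.
Step 6: alpha = 0.05. fail to reject H0.

R = 4, z = -1.0062, p = 0.314305, fail to reject H0.
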